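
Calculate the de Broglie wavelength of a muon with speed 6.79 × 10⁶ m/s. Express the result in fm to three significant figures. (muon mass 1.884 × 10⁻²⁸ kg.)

λ = 518 fm

p = mv = 1.884 × 10⁻²⁸ × 6.79 × 10⁶ = 1.279 × 10⁻²¹ kg·m/s.
λ = h/p = 6.626 × 10⁻³⁴ / 1.279 × 10⁻²¹ = 5.18 × 10⁻¹³ m = 518 fm.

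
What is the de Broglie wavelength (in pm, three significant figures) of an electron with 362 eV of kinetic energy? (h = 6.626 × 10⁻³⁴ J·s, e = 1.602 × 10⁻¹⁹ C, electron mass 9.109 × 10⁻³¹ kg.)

KE = 362 eV = 5.799 × 10⁻¹⁷ J.
p = √(2mKE) = √(2 × 9.109 × 10⁻³¹ × 5.799 × 10⁻¹⁷) = 1.028 × 10⁻²³ kg·m/s.
λ = h/p = 6.626 × 10⁻³⁴ / 1.028 × 10⁻²³ = 6.45 × 10⁻¹¹ m = 64.5 pm.

λ = 64.5 pm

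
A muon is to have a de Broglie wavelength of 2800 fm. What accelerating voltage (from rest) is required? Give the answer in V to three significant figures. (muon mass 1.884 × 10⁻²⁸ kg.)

p = h/λ = 6.626 × 10⁻³⁴ / 2.800 × 10⁻¹² = 2.366 × 10⁻²² kg·m/s.
KE = p²/(2m) = 1.486 × 10⁻¹⁶ J.
V = KE/e = 1.486 × 10⁻¹⁶ / (1.602 × 10⁻¹⁹) = 928 V.

V = 928 V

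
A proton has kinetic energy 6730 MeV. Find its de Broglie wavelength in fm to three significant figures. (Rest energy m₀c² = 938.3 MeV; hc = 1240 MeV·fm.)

Total energy E = KE + m₀c² = 6730 + 938.3 = 7668.3 MeV.
(pc)² = E² − (m₀c²)² = (7668.3)² − (938.3)² = 5.792 × 10⁷ MeV², so pc = 7611 MeV.
λ = hc/(pc) = 1240 MeV·fm / 7611 MeV = 0.163 fm.

λ = 0.163 fm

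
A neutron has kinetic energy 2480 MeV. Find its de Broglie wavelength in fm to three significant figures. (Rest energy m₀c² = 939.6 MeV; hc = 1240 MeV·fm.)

Total energy E = KE + m₀c² = 2480 + 939.6 = 3419.6 MeV.
(pc)² = E² − (m₀c²)² = (3419.6)² − (939.6)² = 1.081 × 10⁷ MeV², so pc = 3288 MeV.
λ = hc/(pc) = 1240 MeV·fm / 3288 MeV = 0.377 fm.

λ = 0.377 fm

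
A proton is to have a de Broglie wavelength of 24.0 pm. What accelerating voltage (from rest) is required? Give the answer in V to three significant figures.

V = 1.42 V

p = h/λ = 6.626 × 10⁻³⁴ / 2.400 × 10⁻¹¹ = 2.761 × 10⁻²³ kg·m/s.
KE = p²/(2m) = 2.278 × 10⁻¹⁹ J.
V = KE/e = 2.278 × 10⁻¹⁹ / (1.602 × 10⁻¹⁹) = 1.42 V.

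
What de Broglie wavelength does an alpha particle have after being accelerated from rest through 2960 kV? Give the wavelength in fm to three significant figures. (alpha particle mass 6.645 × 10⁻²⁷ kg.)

KE = 2eV = 2 × 1.602 × 10⁻¹⁹ × 2.960 × 10⁶ = 9.484 × 10⁻¹³ J.
p = √(2mKE) = √(2 × 6.645 × 10⁻²⁷ × 9.484 × 10⁻¹³) = 1.123 × 10⁻¹⁹ kg·m/s.
λ = h/p = 6.626 × 10⁻³⁴ / 1.123 × 10⁻¹⁹ = 5.90 × 10⁻¹⁵ m = 5.90 fm.

λ = 5.90 fm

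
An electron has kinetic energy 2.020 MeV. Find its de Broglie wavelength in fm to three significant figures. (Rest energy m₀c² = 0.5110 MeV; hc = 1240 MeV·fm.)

Total energy E = KE + m₀c² = 2.020 + 0.5110 = 2.5310 MeV.
(pc)² = E² − (m₀c²)² = (2.5310)² − (0.5110)² = 6.145 MeV², so pc = 2.479 MeV.
λ = hc/(pc) = 1240 MeV·fm / 2.479 MeV = 500 fm.

λ = 500 fm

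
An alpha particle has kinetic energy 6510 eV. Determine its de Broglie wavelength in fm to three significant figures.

KE = 6510 eV = 1.043 × 10⁻¹⁵ J.
p = √(2mKE) = √(2 × 6.645 × 10⁻²⁷ × 1.043 × 10⁻¹⁵) = 3.723 × 10⁻²¹ kg·m/s.
λ = h/p = 6.626 × 10⁻³⁴ / 3.723 × 10⁻²¹ = 1.78 × 10⁻¹³ m = 178 fm.

λ = 178 fm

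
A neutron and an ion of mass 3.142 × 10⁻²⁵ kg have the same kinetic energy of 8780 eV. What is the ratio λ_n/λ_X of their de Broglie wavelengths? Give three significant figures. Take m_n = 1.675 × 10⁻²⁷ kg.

λ_n/λ_X = 13.7

At fixed KE, p = √(2mKE) so λ = h/p ∝ 1/√m.
λ_n/λ_X = √(m_X/m_n) = √(3.142 × 10⁻²⁵/1.675 × 10⁻²⁷) = √(187.6) = 13.7.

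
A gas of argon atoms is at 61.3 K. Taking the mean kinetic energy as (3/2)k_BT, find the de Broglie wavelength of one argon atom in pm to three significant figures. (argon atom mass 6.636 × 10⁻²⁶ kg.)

λ = 51.0 pm

KE = (3/2)k_BT = 1.5 × 1.381 × 10⁻²³ × 61.3 = 1.270 × 10⁻²¹ J.
p = √(2mKE) = √(2 × 6.636 × 10⁻²⁶ × 1.270 × 10⁻²¹) = 1.298 × 10⁻²³ kg·m/s.
λ = h/p = 5.10 × 10⁻¹¹ m = 51.0 pm.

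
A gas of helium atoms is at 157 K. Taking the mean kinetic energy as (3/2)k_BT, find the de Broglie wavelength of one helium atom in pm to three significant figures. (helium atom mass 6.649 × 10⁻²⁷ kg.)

KE = (3/2)k_BT = 1.5 × 1.381 × 10⁻²³ × 157 = 3.252 × 10⁻²¹ J.
p = √(2mKE) = √(2 × 6.649 × 10⁻²⁷ × 3.252 × 10⁻²¹) = 6.576 × 10⁻²⁴ kg·m/s.
λ = h/p = 1.01 × 10⁻¹⁰ m = 101 pm.

λ = 101 pm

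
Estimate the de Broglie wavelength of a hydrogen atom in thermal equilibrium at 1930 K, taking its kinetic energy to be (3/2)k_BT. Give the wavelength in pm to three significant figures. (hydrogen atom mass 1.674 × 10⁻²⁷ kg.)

KE = (3/2)k_BT = 1.5 × 1.381 × 10⁻²³ × 1930 = 3.998 × 10⁻²⁰ J.
p = √(2mKE) = √(2 × 1.674 × 10⁻²⁷ × 3.998 × 10⁻²⁰) = 1.157 × 10⁻²³ kg·m/s.
λ = h/p = 5.73 × 10⁻¹¹ m = 57.3 pm.

λ = 57.3 pm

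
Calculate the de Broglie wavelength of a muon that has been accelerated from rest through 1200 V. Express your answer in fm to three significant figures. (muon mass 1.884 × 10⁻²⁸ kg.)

λ = 2460 fm

KE = eV = 1.602 × 10⁻¹⁹ × 1200 = 1.922 × 10⁻¹⁶ J.
p = √(2mKE) = √(2 × 1.884 × 10⁻²⁸ × 1.922 × 10⁻¹⁶) = 2.691 × 10⁻²² kg·m/s.
λ = h/p = 6.626 × 10⁻³⁴ / 2.691 × 10⁻²² = 2.46 × 10⁻¹² m = 2460 fm.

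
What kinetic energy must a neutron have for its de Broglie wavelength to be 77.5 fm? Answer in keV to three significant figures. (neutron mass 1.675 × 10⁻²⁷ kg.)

p = h/λ = 6.626 × 10⁻³⁴ / 7.750 × 10⁻¹⁴ = 8.550 × 10⁻²¹ kg·m/s.
KE = p²/(2m) = (8.550 × 10⁻²¹)² / (2 × 1.675 × 10⁻²⁷) = 2.182 × 10⁻¹⁴ J = 136 keV.

KE = 136 keV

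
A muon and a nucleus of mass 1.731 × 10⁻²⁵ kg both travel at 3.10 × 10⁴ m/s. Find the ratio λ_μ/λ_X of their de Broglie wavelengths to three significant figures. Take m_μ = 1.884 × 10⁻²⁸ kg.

λ_μ/λ_X = 919

At fixed v, p = mv so λ = h/(mv) ∝ 1/m.
λ_μ/λ_X = m_X/m_μ = 1.731 × 10⁻²⁵/1.884 × 10⁻²⁸ = 919.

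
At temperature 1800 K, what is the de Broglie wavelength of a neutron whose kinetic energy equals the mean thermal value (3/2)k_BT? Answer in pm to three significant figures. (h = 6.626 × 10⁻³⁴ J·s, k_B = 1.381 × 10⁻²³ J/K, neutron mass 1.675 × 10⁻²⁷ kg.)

λ = 59.3 pm

KE = (3/2)k_BT = 1.5 × 1.381 × 10⁻²³ × 1800 = 3.729 × 10⁻²⁰ J.
p = √(2mKE) = √(2 × 1.675 × 10⁻²⁷ × 3.729 × 10⁻²⁰) = 1.118 × 10⁻²³ kg·m/s.
λ = h/p = 5.93 × 10⁻¹¹ m = 59.3 pm.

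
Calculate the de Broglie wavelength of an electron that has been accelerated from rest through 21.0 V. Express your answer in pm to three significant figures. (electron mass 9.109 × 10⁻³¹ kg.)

KE = eV = 1.602 × 10⁻¹⁹ × 21.00 = 3.364 × 10⁻¹⁸ J.
p = √(2mKE) = √(2 × 9.109 × 10⁻³¹ × 3.364 × 10⁻¹⁸) = 2.476 × 10⁻²⁴ kg·m/s.
λ = h/p = 6.626 × 10⁻³⁴ / 2.476 × 10⁻²⁴ = 2.68 × 10⁻¹⁰ m = 268 pm.

λ = 268 pm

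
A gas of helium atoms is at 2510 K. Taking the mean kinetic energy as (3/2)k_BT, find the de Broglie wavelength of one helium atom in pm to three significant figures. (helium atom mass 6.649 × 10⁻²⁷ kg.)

KE = (3/2)k_BT = 1.5 × 1.381 × 10⁻²³ × 2510 = 5.199 × 10⁻²⁰ J.
p = √(2mKE) = √(2 × 6.649 × 10⁻²⁷ × 5.199 × 10⁻²⁰) = 2.629 × 10⁻²³ kg·m/s.
λ = h/p = 2.52 × 10⁻¹¹ m = 25.2 pm.

λ = 25.2 pm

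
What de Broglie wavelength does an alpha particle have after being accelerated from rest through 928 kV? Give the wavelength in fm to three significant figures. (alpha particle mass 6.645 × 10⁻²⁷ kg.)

λ = 10.5 fm

KE = 2eV = 2 × 1.602 × 10⁻¹⁹ × 9.280 × 10⁵ = 2.973 × 10⁻¹³ J.
p = √(2mKE) = √(2 × 6.645 × 10⁻²⁷ × 2.973 × 10⁻¹³) = 6.286 × 10⁻²⁰ kg·m/s.
λ = h/p = 6.626 × 10⁻³⁴ / 6.286 × 10⁻²⁰ = 1.05 × 10⁻¹⁴ m = 10.5 fm.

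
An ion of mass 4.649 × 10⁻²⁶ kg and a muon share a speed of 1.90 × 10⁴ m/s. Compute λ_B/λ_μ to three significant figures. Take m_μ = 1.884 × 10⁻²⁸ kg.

At fixed v, p = mv so λ = h/(mv) ∝ 1/m.
λ_B/λ_μ = m_μ/m_B = 1.884 × 10⁻²⁸/4.649 × 10⁻²⁶ = 4.05 × 10⁻³.

λ_B/λ_μ = 4.05 × 10⁻³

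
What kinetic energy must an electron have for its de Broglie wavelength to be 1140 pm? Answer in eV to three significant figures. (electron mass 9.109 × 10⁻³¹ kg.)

p = h/λ = 6.626 × 10⁻³⁴ / 1.140 × 10⁻⁹ = 5.812 × 10⁻²⁵ kg·m/s.
KE = p²/(2m) = (5.812 × 10⁻²⁵)² / (2 × 9.109 × 10⁻³¹) = 1.854 × 10⁻¹⁹ J = 1.16 eV.

KE = 1.16 eV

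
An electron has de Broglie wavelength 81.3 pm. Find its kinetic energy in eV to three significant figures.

KE = 228 eV

p = h/λ = 6.626 × 10⁻³⁴ / 8.130 × 10⁻¹¹ = 8.150 × 10⁻²⁴ kg·m/s.
KE = p²/(2m) = (8.150 × 10⁻²⁴)² / (2 × 9.109 × 10⁻³¹) = 3.646 × 10⁻¹⁷ J = 228 eV.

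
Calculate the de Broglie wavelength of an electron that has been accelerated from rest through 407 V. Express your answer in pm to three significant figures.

KE = eV = 1.602 × 10⁻¹⁹ × 407.0 = 6.520 × 10⁻¹⁷ J.
p = √(2mKE) = √(2 × 9.109 × 10⁻³¹ × 6.520 × 10⁻¹⁷) = 1.090 × 10⁻²³ kg·m/s.
λ = h/p = 6.626 × 10⁻³⁴ / 1.090 × 10⁻²³ = 6.08 × 10⁻¹¹ m = 60.8 pm.

λ = 60.8 pm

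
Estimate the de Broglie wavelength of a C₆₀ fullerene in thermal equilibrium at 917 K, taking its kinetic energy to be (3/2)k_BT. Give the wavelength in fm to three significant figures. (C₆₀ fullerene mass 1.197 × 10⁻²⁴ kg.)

λ = 3110 fm

KE = (3/2)k_BT = 1.5 × 1.381 × 10⁻²³ × 917 = 1.900 × 10⁻²⁰ J.
p = √(2mKE) = √(2 × 1.197 × 10⁻²⁴ × 1.900 × 10⁻²⁰) = 2.133 × 10⁻²² kg·m/s.
λ = h/p = 3.11 × 10⁻¹² m = 3110 fm.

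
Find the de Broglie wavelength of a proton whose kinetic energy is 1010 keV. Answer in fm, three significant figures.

λ = 28.5 fm

KE = 1010 keV = 1.618 × 10⁻¹³ J.
p = √(2mKE) = √(2 × 1.673 × 10⁻²⁷ × 1.618 × 10⁻¹³) = 2.327 × 10⁻²⁰ kg·m/s.
λ = h/p = 6.626 × 10⁻³⁴ / 2.327 × 10⁻²⁰ = 2.85 × 10⁻¹⁴ m = 28.5 fm.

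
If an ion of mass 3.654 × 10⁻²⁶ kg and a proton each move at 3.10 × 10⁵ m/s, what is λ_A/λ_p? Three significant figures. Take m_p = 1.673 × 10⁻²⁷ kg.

λ_A/λ_p = 0.0458

At fixed v, p = mv so λ = h/(mv) ∝ 1/m.
λ_A/λ_p = m_p/m_A = 1.673 × 10⁻²⁷/3.654 × 10⁻²⁶ = 0.0458.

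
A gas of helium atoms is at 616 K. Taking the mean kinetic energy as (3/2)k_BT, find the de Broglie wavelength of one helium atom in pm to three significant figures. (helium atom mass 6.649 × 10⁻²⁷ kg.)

λ = 50.9 pm

KE = (3/2)k_BT = 1.5 × 1.381 × 10⁻²³ × 616 = 1.276 × 10⁻²⁰ J.
p = √(2mKE) = √(2 × 6.649 × 10⁻²⁷ × 1.276 × 10⁻²⁰) = 1.303 × 10⁻²³ kg·m/s.
λ = h/p = 5.09 × 10⁻¹¹ m = 50.9 pm.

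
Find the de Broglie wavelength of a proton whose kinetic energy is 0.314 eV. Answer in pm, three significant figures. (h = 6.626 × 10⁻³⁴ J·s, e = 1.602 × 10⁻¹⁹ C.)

KE = 0.314 eV = 5.030 × 10⁻²⁰ J.
p = √(2mKE) = √(2 × 1.673 × 10⁻²⁷ × 5.030 × 10⁻²⁰) = 1.297 × 10⁻²³ kg·m/s.
λ = h/p = 6.626 × 10⁻³⁴ / 1.297 × 10⁻²³ = 5.11 × 10⁻¹¹ m = 51.1 pm.

λ = 51.1 pm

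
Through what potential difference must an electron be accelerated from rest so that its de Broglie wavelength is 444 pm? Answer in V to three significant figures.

p = h/λ = 6.626 × 10⁻³⁴ / 4.440 × 10⁻¹⁰ = 1.492 × 10⁻²⁴ kg·m/s.
KE = p²/(2m) = 1.222 × 10⁻¹⁸ J.
V = KE/e = 1.222 × 10⁻¹⁸ / (1.602 × 10⁻¹⁹) = 7.63 V.

V = 7.63 V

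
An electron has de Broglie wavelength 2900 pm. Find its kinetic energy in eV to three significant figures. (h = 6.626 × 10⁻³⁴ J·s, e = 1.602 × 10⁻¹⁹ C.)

p = h/λ = 6.626 × 10⁻³⁴ / 2.900 × 10⁻⁹ = 2.285 × 10⁻²⁵ kg·m/s.
KE = p²/(2m) = (2.285 × 10⁻²⁵)² / (2 × 9.109 × 10⁻³¹) = 2.866 × 10⁻²⁰ J = 0.179 eV.

KE = 0.179 eV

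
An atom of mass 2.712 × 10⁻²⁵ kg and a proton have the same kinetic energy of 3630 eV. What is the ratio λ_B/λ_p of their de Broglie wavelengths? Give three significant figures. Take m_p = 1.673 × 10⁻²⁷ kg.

λ_B/λ_p = 0.0785

At fixed KE, p = √(2mKE) so λ = h/p ∝ 1/√m.
λ_B/λ_p = √(m_p/m_B) = √(1.673 × 10⁻²⁷/2.712 × 10⁻²⁵) = √(6.169 × 10⁻³) = 0.0785.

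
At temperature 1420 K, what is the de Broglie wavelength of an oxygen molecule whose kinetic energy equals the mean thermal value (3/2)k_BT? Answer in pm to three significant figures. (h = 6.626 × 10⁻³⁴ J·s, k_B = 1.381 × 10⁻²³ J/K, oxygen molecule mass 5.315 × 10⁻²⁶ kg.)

λ = 11.8 pm

KE = (3/2)k_BT = 1.5 × 1.381 × 10⁻²³ × 1420 = 2.942 × 10⁻²⁰ J.
p = √(2mKE) = √(2 × 5.315 × 10⁻²⁶ × 2.942 × 10⁻²⁰) = 5.592 × 10⁻²³ kg·m/s.
λ = h/p = 1.18 × 10⁻¹¹ m = 11.8 pm.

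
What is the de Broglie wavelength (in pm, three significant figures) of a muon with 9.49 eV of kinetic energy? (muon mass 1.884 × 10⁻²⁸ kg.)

KE = 9.49 eV = 1.520 × 10⁻¹⁸ J.
p = √(2mKE) = √(2 × 1.884 × 10⁻²⁸ × 1.520 × 10⁻¹⁸) = 2.393 × 10⁻²³ kg·m/s.
λ = h/p = 6.626 × 10⁻³⁴ / 2.393 × 10⁻²³ = 2.77 × 10⁻¹¹ m = 27.7 pm.

λ = 27.7 pm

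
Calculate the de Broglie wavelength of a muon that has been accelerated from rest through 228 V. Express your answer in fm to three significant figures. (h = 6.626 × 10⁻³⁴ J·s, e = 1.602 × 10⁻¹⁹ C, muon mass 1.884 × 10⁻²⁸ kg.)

λ = 5650 fm

KE = eV = 1.602 × 10⁻¹⁹ × 228.0 = 3.653 × 10⁻¹⁷ J.
p = √(2mKE) = √(2 × 1.884 × 10⁻²⁸ × 3.653 × 10⁻¹⁷) = 1.173 × 10⁻²² kg·m/s.
λ = h/p = 6.626 × 10⁻³⁴ / 1.173 × 10⁻²² = 5.65 × 10⁻¹² m = 5650 fm.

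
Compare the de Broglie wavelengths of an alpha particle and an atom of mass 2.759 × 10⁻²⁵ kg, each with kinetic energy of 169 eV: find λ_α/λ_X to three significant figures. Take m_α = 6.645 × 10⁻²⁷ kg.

At fixed KE, p = √(2mKE) so λ = h/p ∝ 1/√m.
λ_α/λ_X = √(m_X/m_α) = √(2.759 × 10⁻²⁵/6.645 × 10⁻²⁷) = √(41.52) = 6.44.

λ_α/λ_X = 6.44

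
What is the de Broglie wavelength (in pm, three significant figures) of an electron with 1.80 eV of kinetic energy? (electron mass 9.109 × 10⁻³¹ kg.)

λ = 914 pm

KE = 1.80 eV = 2.884 × 10⁻¹⁹ J.
p = √(2mKE) = √(2 × 9.109 × 10⁻³¹ × 2.884 × 10⁻¹⁹) = 7.248 × 10⁻²⁵ kg·m/s.
λ = h/p = 6.626 × 10⁻³⁴ / 7.248 × 10⁻²⁵ = 9.14 × 10⁻¹⁰ m = 914 pm.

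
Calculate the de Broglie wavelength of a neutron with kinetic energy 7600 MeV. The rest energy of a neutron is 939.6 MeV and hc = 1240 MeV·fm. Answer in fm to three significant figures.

λ = 0.146 fm

Total energy E = KE + m₀c² = 7600 + 939.6 = 8539.6 MeV.
(pc)² = E² − (m₀c²)² = (8539.6)² − (939.6)² = 7.204 × 10⁷ MeV², so pc = 8488 MeV.
λ = hc/(pc) = 1240 MeV·fm / 8488 MeV = 0.146 fm.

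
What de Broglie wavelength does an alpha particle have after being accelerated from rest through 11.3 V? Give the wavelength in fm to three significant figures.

KE = 2eV = 2 × 1.602 × 10⁻¹⁹ × 11.30 = 3.621 × 10⁻¹⁸ J.
p = √(2mKE) = √(2 × 6.645 × 10⁻²⁷ × 3.621 × 10⁻¹⁸) = 2.194 × 10⁻²² kg·m/s.
λ = h/p = 6.626 × 10⁻³⁴ / 2.194 × 10⁻²² = 3.02 × 10⁻¹² m = 3020 fm.

λ = 3020 fm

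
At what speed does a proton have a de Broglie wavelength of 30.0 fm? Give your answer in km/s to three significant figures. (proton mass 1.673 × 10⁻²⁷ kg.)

v = 1.32 × 10⁴ km/s

p = h/λ = 6.626 × 10⁻³⁴ / 3.000 × 10⁻¹⁴ = 2.209 × 10⁻²⁰ kg·m/s.
v = p/m = 2.209 × 10⁻²⁰ / 1.673 × 10⁻²⁷ = 1.32 × 10⁷ m/s = 1.32 × 10⁴ km/s.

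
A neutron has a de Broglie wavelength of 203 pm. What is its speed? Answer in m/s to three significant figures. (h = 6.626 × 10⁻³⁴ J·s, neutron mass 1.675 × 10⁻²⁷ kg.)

p = h/λ = 6.626 × 10⁻³⁴ / 2.030 × 10⁻¹⁰ = 3.264 × 10⁻²⁴ kg·m/s.
v = p/m = 3.264 × 10⁻²⁴ / 1.675 × 10⁻²⁷ = 1.95 × 10³ m/s = 1950 m/s.

v = 1950 m/s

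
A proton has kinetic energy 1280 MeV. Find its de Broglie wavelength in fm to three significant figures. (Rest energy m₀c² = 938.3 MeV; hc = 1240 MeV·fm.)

λ = 0.617 fm

Total energy E = KE + m₀c² = 1280 + 938.3 = 2218.3 MeV.
(pc)² = E² − (m₀c²)² = (2218.3)² − (938.3)² = 4.040 × 10⁶ MeV², so pc = 2010 MeV.
λ = hc/(pc) = 1240 MeV·fm / 2010 MeV = 0.617 fm.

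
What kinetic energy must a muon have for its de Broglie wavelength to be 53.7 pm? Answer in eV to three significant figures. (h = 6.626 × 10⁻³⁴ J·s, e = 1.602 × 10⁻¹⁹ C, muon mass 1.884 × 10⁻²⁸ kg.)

KE = 2.52 eV

p = h/λ = 6.626 × 10⁻³⁴ / 5.370 × 10⁻¹¹ = 1.234 × 10⁻²³ kg·m/s.
KE = p²/(2m) = (1.234 × 10⁻²³)² / (2 × 1.884 × 10⁻²⁸) = 4.041 × 10⁻¹⁹ J = 2.52 eV.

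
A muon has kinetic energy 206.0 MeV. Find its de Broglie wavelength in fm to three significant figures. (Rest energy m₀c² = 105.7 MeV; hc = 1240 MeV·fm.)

λ = 4.23 fm

Total energy E = KE + m₀c² = 206.0 + 105.7 = 311.7 MeV.
(pc)² = E² − (m₀c²)² = (311.7)² − (105.7)² = 8.598 × 10⁴ MeV², so pc = 293.2 MeV.
λ = hc/(pc) = 1240 MeV·fm / 293.2 MeV = 4.23 fm.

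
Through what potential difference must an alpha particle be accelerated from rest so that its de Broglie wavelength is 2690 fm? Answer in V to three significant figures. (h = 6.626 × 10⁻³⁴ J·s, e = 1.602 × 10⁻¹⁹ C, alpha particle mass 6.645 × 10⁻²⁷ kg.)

V = 14.2 V

p = h/λ = 6.626 × 10⁻³⁴ / 2.690 × 10⁻¹² = 2.463 × 10⁻²² kg·m/s.
KE = p²/(2m) = 4.565 × 10⁻¹⁸ J.
V = KE/2e = 4.565 × 10⁻¹⁸ / (2 × 1.602 × 10⁻¹⁹) = 14.2 V.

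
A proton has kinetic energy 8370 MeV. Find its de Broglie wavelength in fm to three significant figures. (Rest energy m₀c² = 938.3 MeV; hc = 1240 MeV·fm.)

Total energy E = KE + m₀c² = 8370 + 938.3 = 9308.3 MeV.
(pc)² = E² − (m₀c²)² = (9308.3)² − (938.3)² = 8.576 × 10⁷ MeV², so pc = 9261 MeV.
λ = hc/(pc) = 1240 MeV·fm / 9261 MeV = 0.134 fm.

λ = 0.134 fm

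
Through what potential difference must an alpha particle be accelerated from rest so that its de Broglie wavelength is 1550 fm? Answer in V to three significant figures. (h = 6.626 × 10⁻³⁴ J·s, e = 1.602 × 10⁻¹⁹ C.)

p = h/λ = 6.626 × 10⁻³⁴ / 1.550 × 10⁻¹² = 4.275 × 10⁻²² kg·m/s.
KE = p²/(2m) = 1.375 × 10⁻¹⁷ J.
V = KE/2e = 1.375 × 10⁻¹⁷ / (2 × 1.602 × 10⁻¹⁹) = 42.9 V.

V = 42.9 V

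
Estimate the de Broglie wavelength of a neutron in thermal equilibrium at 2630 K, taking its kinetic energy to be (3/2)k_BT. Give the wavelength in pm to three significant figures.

KE = (3/2)k_BT = 1.5 × 1.381 × 10⁻²³ × 2630 = 5.448 × 10⁻²⁰ J.
p = √(2mKE) = √(2 × 1.675 × 10⁻²⁷ × 5.448 × 10⁻²⁰) = 1.351 × 10⁻²³ kg·m/s.
λ = h/p = 4.90 × 10⁻¹¹ m = 49.0 pm.

λ = 49.0 pm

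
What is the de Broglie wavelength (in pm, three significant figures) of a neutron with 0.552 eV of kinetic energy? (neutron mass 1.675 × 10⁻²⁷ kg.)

λ = 38.5 pm

KE = 0.552 eV = 8.843 × 10⁻²⁰ J.
p = √(2mKE) = √(2 × 1.675 × 10⁻²⁷ × 8.843 × 10⁻²⁰) = 1.721 × 10⁻²³ kg·m/s.
λ = h/p = 6.626 × 10⁻³⁴ / 1.721 × 10⁻²³ = 3.85 × 10⁻¹¹ m = 38.5 pm.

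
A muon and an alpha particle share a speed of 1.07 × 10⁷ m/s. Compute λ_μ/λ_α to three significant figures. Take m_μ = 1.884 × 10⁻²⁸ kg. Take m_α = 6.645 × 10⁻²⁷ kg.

λ_μ/λ_α = 35.3

At fixed v, p = mv so λ = h/(mv) ∝ 1/m.
λ_μ/λ_α = m_α/m_μ = 6.645 × 10⁻²⁷/1.884 × 10⁻²⁸ = 35.3.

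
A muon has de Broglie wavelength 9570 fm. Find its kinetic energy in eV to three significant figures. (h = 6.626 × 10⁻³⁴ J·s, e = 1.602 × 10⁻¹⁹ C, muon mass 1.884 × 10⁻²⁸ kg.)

KE = 79.4 eV

p = h/λ = 6.626 × 10⁻³⁴ / 9.570 × 10⁻¹² = 6.924 × 10⁻²³ kg·m/s.
KE = p²/(2m) = (6.924 × 10⁻²³)² / (2 × 1.884 × 10⁻²⁸) = 1.272 × 10⁻¹⁷ J = 79.4 eV.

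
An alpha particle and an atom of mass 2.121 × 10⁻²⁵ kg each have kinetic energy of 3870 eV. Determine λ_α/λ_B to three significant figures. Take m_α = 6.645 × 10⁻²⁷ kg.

At fixed KE, p = √(2mKE) so λ = h/p ∝ 1/√m.
λ_α/λ_B = √(m_B/m_α) = √(2.121 × 10⁻²⁵/6.645 × 10⁻²⁷) = √(31.92) = 5.65.

λ_α/λ_B = 5.65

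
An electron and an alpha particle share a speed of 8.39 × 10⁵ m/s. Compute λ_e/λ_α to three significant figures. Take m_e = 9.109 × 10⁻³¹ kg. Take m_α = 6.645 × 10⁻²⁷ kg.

At fixed v, p = mv so λ = h/(mv) ∝ 1/m.
λ_e/λ_α = m_α/m_e = 6.645 × 10⁻²⁷/9.109 × 10⁻³¹ = 7290.

λ_e/λ_α = 7290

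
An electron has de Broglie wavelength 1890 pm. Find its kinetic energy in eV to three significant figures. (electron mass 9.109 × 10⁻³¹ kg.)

p = h/λ = 6.626 × 10⁻³⁴ / 1.890 × 10⁻⁹ = 3.506 × 10⁻²⁵ kg·m/s.
KE = p²/(2m) = (3.506 × 10⁻²⁵)² / (2 × 9.109 × 10⁻³¹) = 6.747 × 10⁻²⁰ J = 0.421 eV.

KE = 0.421 eV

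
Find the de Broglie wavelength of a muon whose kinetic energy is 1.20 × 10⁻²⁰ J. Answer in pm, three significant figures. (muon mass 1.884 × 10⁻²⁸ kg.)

λ = 312 pm

p = √(2mKE) = √(2 × 1.884 × 10⁻²⁸ × 1.200 × 10⁻²⁰) = 2.126 × 10⁻²⁴ kg·m/s.
λ = h/p = 6.626 × 10⁻³⁴ / 2.126 × 10⁻²⁴ = 3.12 × 10⁻¹⁰ m = 312 pm.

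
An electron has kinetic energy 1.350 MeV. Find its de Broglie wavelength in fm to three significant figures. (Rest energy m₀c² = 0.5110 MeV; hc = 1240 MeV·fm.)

Total energy E = KE + m₀c² = 1.350 + 0.5110 = 1.8610 MeV.
(pc)² = E² − (m₀c²)² = (1.8610)² − (0.5110)² = 3.202 MeV², so pc = 1.789 MeV.
λ = hc/(pc) = 1240 MeV·fm / 1.789 MeV = 693 fm.

λ = 693 fm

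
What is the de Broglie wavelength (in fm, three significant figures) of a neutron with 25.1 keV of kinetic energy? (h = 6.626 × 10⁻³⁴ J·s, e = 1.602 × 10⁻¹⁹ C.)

λ = 181 fm

KE = 25.1 keV = 4.021 × 10⁻¹⁵ J.
p = √(2mKE) = √(2 × 1.675 × 10⁻²⁷ × 4.021 × 10⁻¹⁵) = 3.670 × 10⁻²¹ kg·m/s.
λ = h/p = 6.626 × 10⁻³⁴ / 3.670 × 10⁻²¹ = 1.81 × 10⁻¹³ m = 181 fm.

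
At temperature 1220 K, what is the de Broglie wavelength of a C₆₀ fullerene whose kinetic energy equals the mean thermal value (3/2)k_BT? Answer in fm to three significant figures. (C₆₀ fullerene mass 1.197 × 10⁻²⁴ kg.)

KE = (3/2)k_BT = 1.5 × 1.381 × 10⁻²³ × 1220 = 2.527 × 10⁻²⁰ J.
p = √(2mKE) = √(2 × 1.197 × 10⁻²⁴ × 2.527 × 10⁻²⁰) = 2.460 × 10⁻²² kg·m/s.
λ = h/p = 2.69 × 10⁻¹² m = 2690 fm.

λ = 2690 fm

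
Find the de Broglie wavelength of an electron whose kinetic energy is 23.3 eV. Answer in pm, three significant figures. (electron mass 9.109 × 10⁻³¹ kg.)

λ = 254 pm

KE = 23.3 eV = 3.733 × 10⁻¹⁸ J.
p = √(2mKE) = √(2 × 9.109 × 10⁻³¹ × 3.733 × 10⁻¹⁸) = 2.608 × 10⁻²⁴ kg·m/s.
λ = h/p = 6.626 × 10⁻³⁴ / 2.608 × 10⁻²⁴ = 2.54 × 10⁻¹⁰ m = 254 pm.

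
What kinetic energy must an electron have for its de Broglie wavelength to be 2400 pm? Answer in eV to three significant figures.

p = h/λ = 6.626 × 10⁻³⁴ / 2.400 × 10⁻⁹ = 2.761 × 10⁻²⁵ kg·m/s.
KE = p²/(2m) = (2.761 × 10⁻²⁵)² / (2 × 9.109 × 10⁻³¹) = 4.184 × 10⁻²⁰ J = 0.261 eV.

KE = 0.261 eV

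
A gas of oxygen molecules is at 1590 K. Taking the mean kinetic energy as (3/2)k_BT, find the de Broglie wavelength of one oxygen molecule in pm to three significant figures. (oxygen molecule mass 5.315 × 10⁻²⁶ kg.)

λ = 11.2 pm

KE = (3/2)k_BT = 1.5 × 1.381 × 10⁻²³ × 1590 = 3.294 × 10⁻²⁰ J.
p = √(2mKE) = √(2 × 5.315 × 10⁻²⁶ × 3.294 × 10⁻²⁰) = 5.917 × 10⁻²³ kg·m/s.
λ = h/p = 1.12 × 10⁻¹¹ m = 11.2 pm.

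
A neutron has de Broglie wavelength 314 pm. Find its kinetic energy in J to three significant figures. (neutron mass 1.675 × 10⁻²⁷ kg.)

p = h/λ = 6.626 × 10⁻³⁴ / 3.140 × 10⁻¹⁰ = 2.110 × 10⁻²⁴ kg·m/s.
KE = p²/(2m) = (2.110 × 10⁻²⁴)² / (2 × 1.675 × 10⁻²⁷) = 1.329 × 10⁻²¹ J = 1.33 × 10⁻²¹ J.

KE = 1.33 × 10⁻²¹ J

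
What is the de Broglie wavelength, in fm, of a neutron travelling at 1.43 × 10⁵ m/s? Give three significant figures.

p = mv = 1.675 × 10⁻²⁷ × 1.43 × 10⁵ = 2.395 × 10⁻²² kg·m/s.
λ = h/p = 6.626 × 10⁻³⁴ / 2.395 × 10⁻²² = 2.77 × 10⁻¹² m = 2770 fm.

λ = 2770 fm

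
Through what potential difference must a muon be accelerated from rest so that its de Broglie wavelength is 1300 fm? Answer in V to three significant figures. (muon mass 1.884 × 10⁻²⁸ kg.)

V = 4300 V

p = h/λ = 6.626 × 10⁻³⁴ / 1.300 × 10⁻¹² = 5.097 × 10⁻²² kg·m/s.
KE = p²/(2m) = 6.895 × 10⁻¹⁶ J.
V = KE/e = 6.895 × 10⁻¹⁶ / (1.602 × 10⁻¹⁹) = 4300 V.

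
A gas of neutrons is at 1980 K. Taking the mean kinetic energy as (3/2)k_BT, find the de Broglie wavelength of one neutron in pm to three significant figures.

KE = (3/2)k_BT = 1.5 × 1.381 × 10⁻²³ × 1980 = 4.102 × 10⁻²⁰ J.
p = √(2mKE) = √(2 × 1.675 × 10⁻²⁷ × 4.102 × 10⁻²⁰) = 1.172 × 10⁻²³ kg·m/s.
λ = h/p = 5.65 × 10⁻¹¹ m = 56.5 pm.

λ = 56.5 pm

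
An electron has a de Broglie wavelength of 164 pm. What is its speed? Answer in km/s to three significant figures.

v = 4440 km/s

p = h/λ = 6.626 × 10⁻³⁴ / 1.640 × 10⁻¹⁰ = 4.040 × 10⁻²⁴ kg·m/s.
v = p/m = 4.040 × 10⁻²⁴ / 9.109 × 10⁻³¹ = 4.44 × 10⁶ m/s = 4440 km/s.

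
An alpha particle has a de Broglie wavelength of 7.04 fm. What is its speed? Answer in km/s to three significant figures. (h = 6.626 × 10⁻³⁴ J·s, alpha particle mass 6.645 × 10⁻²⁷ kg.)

p = h/λ = 6.626 × 10⁻³⁴ / 7.040 × 10⁻¹⁵ = 9.412 × 10⁻²⁰ kg·m/s.
v = p/m = 9.412 × 10⁻²⁰ / 6.645 × 10⁻²⁷ = 1.42 × 10⁷ m/s = 1.42 × 10⁴ km/s.

v = 1.42 × 10⁴ km/s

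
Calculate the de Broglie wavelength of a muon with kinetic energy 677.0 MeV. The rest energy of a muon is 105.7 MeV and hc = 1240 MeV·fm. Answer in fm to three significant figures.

Total energy E = KE + m₀c² = 677.0 + 105.7 = 782.7 MeV.
(pc)² = E² − (m₀c²)² = (782.7)² − (105.7)² = 6.014 × 10⁵ MeV², so pc = 775.5 MeV.
λ = hc/(pc) = 1240 MeV·fm / 775.5 MeV = 1.60 fm.

λ = 1.60 fm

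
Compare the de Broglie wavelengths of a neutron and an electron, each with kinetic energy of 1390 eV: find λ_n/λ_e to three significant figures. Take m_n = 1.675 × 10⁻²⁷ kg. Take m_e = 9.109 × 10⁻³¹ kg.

At fixed KE, p = √(2mKE) so λ = h/p ∝ 1/√m.
λ_n/λ_e = √(m_e/m_n) = √(9.109 × 10⁻³¹/1.675 × 10⁻²⁷) = √(5.438 × 10⁻⁴) = 0.0233.

λ_n/λ_e = 0.0233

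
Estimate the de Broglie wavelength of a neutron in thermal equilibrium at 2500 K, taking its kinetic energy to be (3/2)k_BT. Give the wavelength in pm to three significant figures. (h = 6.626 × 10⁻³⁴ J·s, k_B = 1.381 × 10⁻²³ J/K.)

KE = (3/2)k_BT = 1.5 × 1.381 × 10⁻²³ × 2500 = 5.179 × 10⁻²⁰ J.
p = √(2mKE) = √(2 × 1.675 × 10⁻²⁷ × 5.179 × 10⁻²⁰) = 1.317 × 10⁻²³ kg·m/s.
λ = h/p = 5.03 × 10⁻¹¹ m = 50.3 pm.

λ = 50.3 pm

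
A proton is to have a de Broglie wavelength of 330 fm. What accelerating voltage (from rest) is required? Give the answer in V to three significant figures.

p = h/λ = 6.626 × 10⁻³⁴ / 3.300 × 10⁻¹³ = 2.008 × 10⁻²¹ kg·m/s.
KE = p²/(2m) = 1.205 × 10⁻¹⁵ J.
V = KE/e = 1.205 × 10⁻¹⁵ / (1.602 × 10⁻¹⁹) = 7520 V.

V = 7520 V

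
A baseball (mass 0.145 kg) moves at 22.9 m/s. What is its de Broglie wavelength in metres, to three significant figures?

λ = 2.00 × 10⁻³⁴ m

p = mv = 0.145 × 22.9 = 3.320 kg·m/s.
λ = h/p = 6.626 × 10⁻³⁴ / 3.320 = 2.00 × 10⁻³⁴ m.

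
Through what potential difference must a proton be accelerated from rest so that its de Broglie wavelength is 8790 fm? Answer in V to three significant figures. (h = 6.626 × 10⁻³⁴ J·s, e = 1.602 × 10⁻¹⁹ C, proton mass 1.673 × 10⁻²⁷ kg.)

V = 10.6 V

p = h/λ = 6.626 × 10⁻³⁴ / 8.790 × 10⁻¹² = 7.538 × 10⁻²³ kg·m/s.
KE = p²/(2m) = 1.698 × 10⁻¹⁸ J.
V = KE/e = 1.698 × 10⁻¹⁸ / (1.602 × 10⁻¹⁹) = 10.6 V.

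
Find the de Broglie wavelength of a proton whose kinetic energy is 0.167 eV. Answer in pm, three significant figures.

KE = 0.167 eV = 2.675 × 10⁻²⁰ J.
p = √(2mKE) = √(2 × 1.673 × 10⁻²⁷ × 2.675 × 10⁻²⁰) = 9.461 × 10⁻²⁴ kg·m/s.
λ = h/p = 6.626 × 10⁻³⁴ / 9.461 × 10⁻²⁴ = 7.00 × 10⁻¹¹ m = 70.0 pm.

λ = 70.0 pm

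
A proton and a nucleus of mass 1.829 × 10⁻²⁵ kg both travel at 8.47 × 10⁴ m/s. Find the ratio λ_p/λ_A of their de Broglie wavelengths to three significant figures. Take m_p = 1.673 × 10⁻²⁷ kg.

At fixed v, p = mv so λ = h/(mv) ∝ 1/m.
λ_p/λ_A = m_A/m_p = 1.829 × 10⁻²⁵/1.673 × 10⁻²⁷ = 109.

λ_p/λ_A = 109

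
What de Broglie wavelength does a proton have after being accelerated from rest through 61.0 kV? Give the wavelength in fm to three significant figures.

λ = 116 fm

KE = eV = 1.602 × 10⁻¹⁹ × 6.100 × 10⁴ = 9.772 × 10⁻¹⁵ J.
p = √(2mKE) = √(2 × 1.673 × 10⁻²⁷ × 9.772 × 10⁻¹⁵) = 5.718 × 10⁻²¹ kg·m/s.
λ = h/p = 6.626 × 10⁻³⁴ / 5.718 × 10⁻²¹ = 1.16 × 10⁻¹³ m = 116 fm.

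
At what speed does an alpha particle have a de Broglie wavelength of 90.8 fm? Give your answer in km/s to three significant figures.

v = 1100 km/s

p = h/λ = 6.626 × 10⁻³⁴ / 9.080 × 10⁻¹⁴ = 7.297 × 10⁻²¹ kg·m/s.
v = p/m = 7.297 × 10⁻²¹ / 6.645 × 10⁻²⁷ = 1.10 × 10⁶ m/s = 1100 km/s.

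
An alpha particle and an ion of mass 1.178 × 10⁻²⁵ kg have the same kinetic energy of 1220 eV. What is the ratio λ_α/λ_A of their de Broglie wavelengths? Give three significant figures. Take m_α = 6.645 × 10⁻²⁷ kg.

λ_α/λ_A = 4.21

At fixed KE, p = √(2mKE) so λ = h/p ∝ 1/√m.
λ_α/λ_A = √(m_A/m_α) = √(1.178 × 10⁻²⁵/6.645 × 10⁻²⁷) = √(17.73) = 4.21.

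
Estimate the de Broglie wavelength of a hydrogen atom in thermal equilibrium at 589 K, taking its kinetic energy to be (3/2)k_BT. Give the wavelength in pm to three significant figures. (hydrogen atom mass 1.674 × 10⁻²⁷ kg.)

KE = (3/2)k_BT = 1.5 × 1.381 × 10⁻²³ × 589 = 1.220 × 10⁻²⁰ J.
p = √(2mKE) = √(2 × 1.674 × 10⁻²⁷ × 1.220 × 10⁻²⁰) = 6.391 × 10⁻²⁴ kg·m/s.
λ = h/p = 1.04 × 10⁻¹⁰ m = 104 pm.

λ = 104 pm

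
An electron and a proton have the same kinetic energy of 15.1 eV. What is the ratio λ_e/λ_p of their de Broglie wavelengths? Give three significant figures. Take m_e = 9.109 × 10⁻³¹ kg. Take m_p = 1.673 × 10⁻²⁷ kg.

At fixed KE, p = √(2mKE) so λ = h/p ∝ 1/√m.
λ_e/λ_p = √(m_p/m_e) = √(1.673 × 10⁻²⁷/9.109 × 10⁻³¹) = √(1837) = 42.9.

λ_e/λ_p = 42.9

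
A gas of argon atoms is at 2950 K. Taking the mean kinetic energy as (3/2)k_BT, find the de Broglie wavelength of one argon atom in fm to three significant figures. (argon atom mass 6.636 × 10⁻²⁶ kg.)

KE = (3/2)k_BT = 1.5 × 1.381 × 10⁻²³ × 2950 = 6.111 × 10⁻²⁰ J.
p = √(2mKE) = √(2 × 6.636 × 10⁻²⁶ × 6.111 × 10⁻²⁰) = 9.006 × 10⁻²³ kg·m/s.
λ = h/p = 7.36 × 10⁻¹² m = 7360 fm.

λ = 7360 fm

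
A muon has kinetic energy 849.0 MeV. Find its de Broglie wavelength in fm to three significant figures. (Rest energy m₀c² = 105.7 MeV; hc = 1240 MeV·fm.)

Total energy E = KE + m₀c² = 849.0 + 105.7 = 954.7 MeV.
(pc)² = E² − (m₀c²)² = (954.7)² − (105.7)² = 9.003 × 10⁵ MeV², so pc = 948.8 MeV.
λ = hc/(pc) = 1240 MeV·fm / 948.8 MeV = 1.31 fm.

λ = 1.31 fm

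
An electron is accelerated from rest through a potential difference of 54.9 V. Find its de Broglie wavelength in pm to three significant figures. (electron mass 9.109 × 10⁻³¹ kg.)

KE = eV = 1.602 × 10⁻¹⁹ × 54.90 = 8.795 × 10⁻¹⁸ J.
p = √(2mKE) = √(2 × 9.109 × 10⁻³¹ × 8.795 × 10⁻¹⁸) = 4.003 × 10⁻²⁴ kg·m/s.
λ = h/p = 6.626 × 10⁻³⁴ / 4.003 × 10⁻²⁴ = 1.66 × 10⁻¹⁰ m = 166 pm.

λ = 166 pm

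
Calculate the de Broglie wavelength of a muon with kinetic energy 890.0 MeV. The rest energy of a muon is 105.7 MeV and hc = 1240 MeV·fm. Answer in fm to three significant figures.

Total energy E = KE + m₀c² = 890.0 + 105.7 = 995.7 MeV.
(pc)² = E² − (m₀c²)² = (995.7)² − (105.7)² = 9.802 × 10⁵ MeV², so pc = 990.1 MeV.
λ = hc/(pc) = 1240 MeV·fm / 990.1 MeV = 1.25 fm.

λ = 1.25 fm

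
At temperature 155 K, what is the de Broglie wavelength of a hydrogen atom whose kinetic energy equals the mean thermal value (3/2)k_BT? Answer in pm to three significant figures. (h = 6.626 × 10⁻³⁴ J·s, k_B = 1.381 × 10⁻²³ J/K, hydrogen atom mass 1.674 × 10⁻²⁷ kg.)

KE = (3/2)k_BT = 1.5 × 1.381 × 10⁻²³ × 155 = 3.211 × 10⁻²¹ J.
p = √(2mKE) = √(2 × 1.674 × 10⁻²⁷ × 3.211 × 10⁻²¹) = 3.279 × 10⁻²⁴ kg·m/s.
λ = h/p = 2.02 × 10⁻¹⁰ m = 202 pm.

λ = 202 pm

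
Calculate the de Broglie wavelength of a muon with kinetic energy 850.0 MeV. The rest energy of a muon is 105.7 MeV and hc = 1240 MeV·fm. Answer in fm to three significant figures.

λ = 1.31 fm

Total energy E = KE + m₀c² = 850.0 + 105.7 = 955.7 MeV.
(pc)² = E² − (m₀c²)² = (955.7)² − (105.7)² = 9.022 × 10⁵ MeV², so pc = 949.8 MeV.
λ = hc/(pc) = 1240 MeV·fm / 949.8 MeV = 1.31 fm.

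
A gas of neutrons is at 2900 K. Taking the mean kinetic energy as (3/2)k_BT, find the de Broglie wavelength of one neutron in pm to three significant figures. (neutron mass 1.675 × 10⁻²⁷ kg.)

KE = (3/2)k_BT = 1.5 × 1.381 × 10⁻²³ × 2900 = 6.007 × 10⁻²⁰ J.
p = √(2mKE) = √(2 × 1.675 × 10⁻²⁷ × 6.007 × 10⁻²⁰) = 1.419 × 10⁻²³ kg·m/s.
λ = h/p = 4.67 × 10⁻¹¹ m = 46.7 pm.

λ = 46.7 pm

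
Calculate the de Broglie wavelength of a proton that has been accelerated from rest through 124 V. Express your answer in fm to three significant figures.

λ = 2570 fm

KE = eV = 1.602 × 10⁻¹⁹ × 124.0 = 1.986 × 10⁻¹⁷ J.
p = √(2mKE) = √(2 × 1.673 × 10⁻²⁷ × 1.986 × 10⁻¹⁷) = 2.578 × 10⁻²² kg·m/s.
λ = h/p = 6.626 × 10⁻³⁴ / 2.578 × 10⁻²² = 2.57 × 10⁻¹² m = 2570 fm.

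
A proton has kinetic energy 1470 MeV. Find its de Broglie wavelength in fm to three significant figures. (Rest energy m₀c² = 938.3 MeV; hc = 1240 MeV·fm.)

λ = 0.559 fm

Total energy E = KE + m₀c² = 1470 + 938.3 = 2408.3 MeV.
(pc)² = E² − (m₀c²)² = (2408.3)² − (938.3)² = 4.920 × 10⁶ MeV², so pc = 2218 MeV.
λ = hc/(pc) = 1240 MeV·fm / 2218 MeV = 0.559 fm.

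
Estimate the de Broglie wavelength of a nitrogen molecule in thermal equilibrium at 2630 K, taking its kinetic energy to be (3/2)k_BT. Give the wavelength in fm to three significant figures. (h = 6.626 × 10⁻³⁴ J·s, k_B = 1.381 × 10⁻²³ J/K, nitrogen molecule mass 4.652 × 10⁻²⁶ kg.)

λ = 9310 fm

KE = (3/2)k_BT = 1.5 × 1.381 × 10⁻²³ × 2630 = 5.448 × 10⁻²⁰ J.
p = √(2mKE) = √(2 × 4.652 × 10⁻²⁶ × 5.448 × 10⁻²⁰) = 7.120 × 10⁻²³ kg·m/s.
λ = h/p = 9.31 × 10⁻¹² m = 9310 fm.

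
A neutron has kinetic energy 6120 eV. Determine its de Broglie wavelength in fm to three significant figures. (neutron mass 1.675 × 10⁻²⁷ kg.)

KE = 6120 eV = 9.804 × 10⁻¹⁶ J.
p = √(2mKE) = √(2 × 1.675 × 10⁻²⁷ × 9.804 × 10⁻¹⁶) = 1.812 × 10⁻²¹ kg·m/s.
λ = h/p = 6.626 × 10⁻³⁴ / 1.812 × 10⁻²¹ = 3.66 × 10⁻¹³ m = 366 fm.

λ = 366 fm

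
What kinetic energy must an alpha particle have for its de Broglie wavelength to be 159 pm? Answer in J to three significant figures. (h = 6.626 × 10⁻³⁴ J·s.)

KE = 1.31 × 10⁻²¹ J

p = h/λ = 6.626 × 10⁻³⁴ / 1.590 × 10⁻¹⁰ = 4.167 × 10⁻²⁴ kg·m/s.
KE = p²/(2m) = (4.167 × 10⁻²⁴)² / (2 × 6.645 × 10⁻²⁷) = 1.307 × 10⁻²¹ J = 1.31 × 10⁻²¹ J.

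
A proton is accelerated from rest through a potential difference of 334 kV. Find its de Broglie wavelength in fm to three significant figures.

KE = eV = 1.602 × 10⁻¹⁹ × 3.340 × 10⁵ = 5.351 × 10⁻¹⁴ J.
p = √(2mKE) = √(2 × 1.673 × 10⁻²⁷ × 5.351 × 10⁻¹⁴) = 1.338 × 10⁻²⁰ kg·m/s.
λ = h/p = 6.626 × 10⁻³⁴ / 1.338 × 10⁻²⁰ = 4.95 × 10⁻¹⁴ m = 49.5 fm.

λ = 49.5 fm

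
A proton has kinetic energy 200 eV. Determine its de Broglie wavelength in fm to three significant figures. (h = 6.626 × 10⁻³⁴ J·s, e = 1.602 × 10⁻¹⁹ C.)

λ = 2020 fm

KE = 200 eV = 3.204 × 10⁻¹⁷ J.
p = √(2mKE) = √(2 × 1.673 × 10⁻²⁷ × 3.204 × 10⁻¹⁷) = 3.274 × 10⁻²² kg·m/s.
λ = h/p = 6.626 × 10⁻³⁴ / 3.274 × 10⁻²² = 2.02 × 10⁻¹² m = 2020 fm.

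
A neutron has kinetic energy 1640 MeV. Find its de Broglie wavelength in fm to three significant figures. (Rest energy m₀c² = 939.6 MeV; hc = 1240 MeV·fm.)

Total energy E = KE + m₀c² = 1640 + 939.6 = 2579.6 MeV.
(pc)² = E² − (m₀c²)² = (2579.6)² − (939.6)² = 5.771 × 10⁶ MeV², so pc = 2402 MeV.
λ = hc/(pc) = 1240 MeV·fm / 2402 MeV = 0.516 fm.

λ = 0.516 fm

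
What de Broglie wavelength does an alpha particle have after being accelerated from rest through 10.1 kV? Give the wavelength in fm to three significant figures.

KE = 2eV = 2 × 1.602 × 10⁻¹⁹ × 1.010 × 10⁴ = 3.236 × 10⁻¹⁵ J.
p = √(2mKE) = √(2 × 6.645 × 10⁻²⁷ × 3.236 × 10⁻¹⁵) = 6.558 × 10⁻²¹ kg·m/s.
λ = h/p = 6.626 × 10⁻³⁴ / 6.558 × 10⁻²¹ = 1.01 × 10⁻¹³ m = 101 fm.

λ = 101 fm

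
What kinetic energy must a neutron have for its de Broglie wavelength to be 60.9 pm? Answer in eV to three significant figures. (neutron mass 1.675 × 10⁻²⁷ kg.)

p = h/λ = 6.626 × 10⁻³⁴ / 6.090 × 10⁻¹¹ = 1.088 × 10⁻²³ kg·m/s.
KE = p²/(2m) = (1.088 × 10⁻²³)² / (2 × 1.675 × 10⁻²⁷) = 3.534 × 10⁻²⁰ J = 0.221 eV.

KE = 0.221 eV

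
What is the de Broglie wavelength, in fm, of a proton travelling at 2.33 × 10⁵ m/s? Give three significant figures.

λ = 1700 fm

p = mv = 1.673 × 10⁻²⁷ × 2.33 × 10⁵ = 3.898 × 10⁻²² kg·m/s.
λ = h/p = 6.626 × 10⁻³⁴ / 3.898 × 10⁻²² = 1.70 × 10⁻¹² m = 1700 fm.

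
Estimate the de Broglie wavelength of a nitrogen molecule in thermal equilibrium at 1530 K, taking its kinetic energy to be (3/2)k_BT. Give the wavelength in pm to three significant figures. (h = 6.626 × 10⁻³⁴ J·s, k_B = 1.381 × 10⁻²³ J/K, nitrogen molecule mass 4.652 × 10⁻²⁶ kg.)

λ = 12.2 pm

KE = (3/2)k_BT = 1.5 × 1.381 × 10⁻²³ × 1530 = 3.169 × 10⁻²⁰ J.
p = √(2mKE) = √(2 × 4.652 × 10⁻²⁶ × 3.169 × 10⁻²⁰) = 5.430 × 10⁻²³ kg·m/s.
λ = h/p = 1.22 × 10⁻¹¹ m = 12.2 pm.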